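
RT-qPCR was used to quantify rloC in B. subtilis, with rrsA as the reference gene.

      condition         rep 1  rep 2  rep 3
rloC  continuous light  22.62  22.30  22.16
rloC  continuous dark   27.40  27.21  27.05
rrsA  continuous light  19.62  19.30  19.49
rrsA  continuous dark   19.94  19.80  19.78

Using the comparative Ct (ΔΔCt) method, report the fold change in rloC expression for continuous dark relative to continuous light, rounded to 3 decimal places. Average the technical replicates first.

0.045

Mean Ct: rloC continuous light 22.360; rloC continuous dark 27.220; rrsA continuous light 19.470; rrsA continuous dark 19.840
ΔCt(continuous light) = 22.360 − 19.470 = 2.890
ΔCt(continuous dark) = 27.220 − 19.840 = 7.380
ΔΔCt = 7.380 − 2.890 = 4.490
Fold change = 2^(−4.490) = 0.0445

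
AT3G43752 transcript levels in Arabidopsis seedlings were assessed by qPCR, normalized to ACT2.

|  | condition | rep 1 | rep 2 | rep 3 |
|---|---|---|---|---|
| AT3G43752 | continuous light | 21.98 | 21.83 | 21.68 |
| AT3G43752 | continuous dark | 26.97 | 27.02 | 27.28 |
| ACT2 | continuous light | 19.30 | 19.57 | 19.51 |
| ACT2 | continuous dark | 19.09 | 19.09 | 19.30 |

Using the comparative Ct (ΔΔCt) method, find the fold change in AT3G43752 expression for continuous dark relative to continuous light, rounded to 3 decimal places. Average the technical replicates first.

Mean Ct: AT3G43752 continuous light 21.830; AT3G43752 continuous dark 27.090; ACT2 continuous light 19.460; ACT2 continuous dark 19.160
ΔCt(continuous light) = 21.830 − 19.460 = 2.370
ΔCt(continuous dark) = 27.090 − 19.160 = 7.930
ΔΔCt = 7.930 − 2.370 = 5.560
Fold change = 2^(−5.560) = 0.0212

0.021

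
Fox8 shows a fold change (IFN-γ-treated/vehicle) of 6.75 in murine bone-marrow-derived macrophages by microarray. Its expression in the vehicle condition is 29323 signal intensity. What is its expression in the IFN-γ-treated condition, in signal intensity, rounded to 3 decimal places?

197930.250

IFN-γ-treated expression = 29323 × 6.75 = 197930.250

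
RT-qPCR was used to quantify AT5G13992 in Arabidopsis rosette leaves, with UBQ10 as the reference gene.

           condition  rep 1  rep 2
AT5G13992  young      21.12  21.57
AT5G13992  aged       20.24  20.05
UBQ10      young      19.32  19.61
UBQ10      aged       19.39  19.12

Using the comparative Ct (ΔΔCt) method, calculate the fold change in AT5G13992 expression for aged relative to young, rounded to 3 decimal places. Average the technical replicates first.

Mean Ct: AT5G13992 young 21.345; AT5G13992 aged 20.145; UBQ10 young 19.465; UBQ10 aged 19.255
ΔCt(young) = 21.345 − 19.465 = 1.880
ΔCt(aged) = 20.145 − 19.255 = 0.890
ΔΔCt = 0.890 − 1.880 = -0.990
Fold change = 2^(−(-0.990)) = 2^0.990 = 1.9862

1.986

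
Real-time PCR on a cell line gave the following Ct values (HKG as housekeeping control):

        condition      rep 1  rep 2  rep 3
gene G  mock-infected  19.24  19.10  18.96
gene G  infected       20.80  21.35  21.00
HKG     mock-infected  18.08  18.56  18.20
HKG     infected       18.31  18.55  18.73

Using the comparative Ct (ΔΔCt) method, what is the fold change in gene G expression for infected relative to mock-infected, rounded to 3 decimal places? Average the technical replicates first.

Mean Ct: gene G mock-infected 19.100; gene G infected 21.050; HKG mock-infected 18.280; HKG infected 18.530
ΔCt(mock-infected) = 19.100 − 18.280 = 0.820
ΔCt(infected) = 21.050 − 18.530 = 2.520
ΔΔCt = 2.520 − 0.820 = 1.700
Fold change = 2^(−1.700) = 0.3078

0.308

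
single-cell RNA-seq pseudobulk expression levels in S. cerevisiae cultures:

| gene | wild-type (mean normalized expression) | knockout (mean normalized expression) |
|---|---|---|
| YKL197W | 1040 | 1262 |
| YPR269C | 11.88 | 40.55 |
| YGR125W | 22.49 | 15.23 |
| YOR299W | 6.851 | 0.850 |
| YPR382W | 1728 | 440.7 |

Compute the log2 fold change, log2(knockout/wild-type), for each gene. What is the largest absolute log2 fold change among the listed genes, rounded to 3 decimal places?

3.011

log2(1262/1040) = 0.279  (YKL197W)
log2(40.55/11.88) = 1.771  (YPR269C)
log2(15.23/22.49) = -0.562  (YGR125W)
log2(0.850/6.851) = -3.011  (YOR299W)
log2(440.7/1728) = -1.971  (YPR382W)
The largest magnitude belongs to YOR299W.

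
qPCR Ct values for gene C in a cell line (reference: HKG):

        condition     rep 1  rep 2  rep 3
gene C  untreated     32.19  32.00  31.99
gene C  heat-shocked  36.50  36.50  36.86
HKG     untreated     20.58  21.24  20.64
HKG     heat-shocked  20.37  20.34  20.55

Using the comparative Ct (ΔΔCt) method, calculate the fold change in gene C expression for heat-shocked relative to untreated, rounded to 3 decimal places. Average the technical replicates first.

0.032

Mean Ct: gene C untreated 32.060; gene C heat-shocked 36.620; HKG untreated 20.820; HKG heat-shocked 20.420
ΔCt(untreated) = 32.060 − 20.820 = 11.240
ΔCt(heat-shocked) = 36.620 − 20.420 = 16.200
ΔΔCt = 16.200 − 11.240 = 4.960
Fold change = 2^(−4.960) = 0.0321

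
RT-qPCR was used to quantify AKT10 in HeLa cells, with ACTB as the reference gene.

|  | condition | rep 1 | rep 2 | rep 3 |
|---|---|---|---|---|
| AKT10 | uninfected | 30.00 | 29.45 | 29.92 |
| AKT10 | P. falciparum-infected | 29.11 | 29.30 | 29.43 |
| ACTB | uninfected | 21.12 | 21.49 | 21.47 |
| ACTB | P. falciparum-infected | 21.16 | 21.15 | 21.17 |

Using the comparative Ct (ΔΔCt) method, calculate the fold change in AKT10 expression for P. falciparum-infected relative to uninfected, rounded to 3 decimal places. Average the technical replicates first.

Mean Ct: AKT10 uninfected 29.790; AKT10 P. falciparum-infected 29.280; ACTB uninfected 21.360; ACTB P. falciparum-infected 21.160
ΔCt(uninfected) = 29.790 − 21.360 = 8.430
ΔCt(P. falciparum-infected) = 29.280 − 21.160 = 8.120
ΔΔCt = 8.120 − 8.430 = -0.310
Fold change = 2^(−(-0.310)) = 2^0.310 = 1.2397

1.240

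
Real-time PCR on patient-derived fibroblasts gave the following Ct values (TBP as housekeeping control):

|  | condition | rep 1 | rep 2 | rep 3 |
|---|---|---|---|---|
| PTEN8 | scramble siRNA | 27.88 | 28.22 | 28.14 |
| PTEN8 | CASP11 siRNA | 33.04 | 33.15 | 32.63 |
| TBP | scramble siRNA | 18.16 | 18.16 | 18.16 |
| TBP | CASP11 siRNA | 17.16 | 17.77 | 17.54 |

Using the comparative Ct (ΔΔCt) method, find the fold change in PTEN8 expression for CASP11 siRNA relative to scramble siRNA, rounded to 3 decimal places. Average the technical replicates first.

0.022

Mean Ct: PTEN8 scramble siRNA 28.080; PTEN8 CASP11 siRNA 32.940; TBP scramble siRNA 18.160; TBP CASP11 siRNA 17.490
ΔCt(scramble siRNA) = 28.080 − 18.160 = 9.920
ΔCt(CASP11 siRNA) = 32.940 − 17.490 = 15.450
ΔΔCt = 15.450 − 9.920 = 5.530
Fold change = 2^(−5.530) = 0.0216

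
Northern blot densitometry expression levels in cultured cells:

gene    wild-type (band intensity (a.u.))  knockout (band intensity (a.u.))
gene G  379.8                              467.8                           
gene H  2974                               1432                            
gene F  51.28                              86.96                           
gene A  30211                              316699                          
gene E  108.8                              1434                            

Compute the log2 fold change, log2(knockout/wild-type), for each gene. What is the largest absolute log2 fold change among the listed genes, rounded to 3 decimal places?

3.720

log2(467.8/379.8) = 0.301  (gene G)
log2(1432/2974) = -1.054  (gene H)
log2(86.96/51.28) = 0.762  (gene F)
log2(316699/30211) = 3.390  (gene A)
log2(1434/108.8) = 3.720  (gene E)
The largest magnitude belongs to gene E.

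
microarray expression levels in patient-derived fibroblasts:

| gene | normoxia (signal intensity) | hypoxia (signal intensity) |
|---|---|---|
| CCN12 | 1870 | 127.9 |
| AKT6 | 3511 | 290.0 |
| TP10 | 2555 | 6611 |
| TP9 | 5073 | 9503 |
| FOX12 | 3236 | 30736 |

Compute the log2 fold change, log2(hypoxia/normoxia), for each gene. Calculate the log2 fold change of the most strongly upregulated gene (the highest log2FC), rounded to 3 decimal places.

log2(127.9/1870) = -3.870  (CCN12)
log2(290.0/3511) = -3.598  (AKT6)
log2(6611/2555) = 1.372  (TP10)
log2(9503/5073) = 0.906  (TP9)
log2(30736/3236) = 3.248  (FOX12)
FOX12 is most strongly upregulated.

3.248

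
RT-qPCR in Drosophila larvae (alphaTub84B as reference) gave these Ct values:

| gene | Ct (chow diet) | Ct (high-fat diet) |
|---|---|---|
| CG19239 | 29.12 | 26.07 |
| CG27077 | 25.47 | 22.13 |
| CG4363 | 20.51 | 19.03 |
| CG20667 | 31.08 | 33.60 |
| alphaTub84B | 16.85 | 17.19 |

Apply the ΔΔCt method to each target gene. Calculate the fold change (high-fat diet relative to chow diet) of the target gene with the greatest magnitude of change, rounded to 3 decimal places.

12.817

CG19239: ΔΔCt = (26.07−17.19) − (29.12−16.85) = 8.88 − 12.27 = -3.39; fold change = 2^3.39 = 10.483
CG27077: ΔΔCt = (22.13−17.19) − (25.47−16.85) = 4.94 − 8.62 = -3.68; fold change = 2^3.68 = 12.817
CG4363: ΔΔCt = (19.03−17.19) − (20.51−16.85) = 1.84 − 3.66 = -1.82; fold change = 2^1.82 = 3.531
CG20667: ΔΔCt = (33.60−17.19) − (31.08−16.85) = 16.41 − 14.23 = 2.18; fold change = 2^-2.18 = 0.221
CG27077 has the largest |ΔΔCt| = 3.68.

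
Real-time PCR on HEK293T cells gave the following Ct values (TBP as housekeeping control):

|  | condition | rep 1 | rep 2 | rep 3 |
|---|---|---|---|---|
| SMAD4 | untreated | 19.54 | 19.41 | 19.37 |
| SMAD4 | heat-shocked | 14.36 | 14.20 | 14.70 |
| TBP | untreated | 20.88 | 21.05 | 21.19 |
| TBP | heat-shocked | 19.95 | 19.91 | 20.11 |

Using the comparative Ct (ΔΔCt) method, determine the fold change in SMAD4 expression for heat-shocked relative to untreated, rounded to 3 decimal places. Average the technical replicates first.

15.671

Mean Ct: SMAD4 untreated 19.440; SMAD4 heat-shocked 14.420; TBP untreated 21.040; TBP heat-shocked 19.990
ΔCt(untreated) = 19.440 − 21.040 = -1.600
ΔCt(heat-shocked) = 14.420 − 19.990 = -5.570
ΔΔCt = -5.570 − (-1.600) = -3.970
Fold change = 2^(−(-3.970)) = 2^3.970 = 15.6707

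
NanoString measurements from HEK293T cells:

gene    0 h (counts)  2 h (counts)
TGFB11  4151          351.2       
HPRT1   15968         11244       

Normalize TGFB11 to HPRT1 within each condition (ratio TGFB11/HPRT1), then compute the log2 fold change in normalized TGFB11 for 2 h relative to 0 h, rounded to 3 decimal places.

-3.057

TGFB11/HPRT1 (0 h) = 4151 / 15968 = 0.25996
TGFB11/HPRT1 (2 h) = 351.2 / 11244 = 0.031234
Fold change = 0.031234 / 0.25996 = 0.1202
log2(0.1202) = -3.0571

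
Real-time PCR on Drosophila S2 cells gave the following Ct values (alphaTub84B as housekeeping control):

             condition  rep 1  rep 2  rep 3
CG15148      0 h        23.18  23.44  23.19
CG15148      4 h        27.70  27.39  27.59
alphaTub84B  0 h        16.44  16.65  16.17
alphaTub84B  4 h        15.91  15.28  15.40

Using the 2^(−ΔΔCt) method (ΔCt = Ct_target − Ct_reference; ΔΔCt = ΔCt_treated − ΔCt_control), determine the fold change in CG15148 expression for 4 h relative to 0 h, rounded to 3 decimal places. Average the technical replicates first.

Mean Ct: CG15148 0 h 23.270; CG15148 4 h 27.560; alphaTub84B 0 h 16.420; alphaTub84B 4 h 15.530
ΔCt(0 h) = 23.270 − 16.420 = 6.850
ΔCt(4 h) = 27.560 − 15.530 = 12.030
ΔΔCt = 12.030 − 6.850 = 5.180
Fold change = 2^(−5.180) = 0.0276

0.028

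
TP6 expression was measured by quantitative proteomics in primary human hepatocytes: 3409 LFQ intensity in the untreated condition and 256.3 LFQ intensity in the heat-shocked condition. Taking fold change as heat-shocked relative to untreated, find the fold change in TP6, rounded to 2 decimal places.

Fold change = 256.3 / 3409 = 0.075
TP6 is downregulated.

0.08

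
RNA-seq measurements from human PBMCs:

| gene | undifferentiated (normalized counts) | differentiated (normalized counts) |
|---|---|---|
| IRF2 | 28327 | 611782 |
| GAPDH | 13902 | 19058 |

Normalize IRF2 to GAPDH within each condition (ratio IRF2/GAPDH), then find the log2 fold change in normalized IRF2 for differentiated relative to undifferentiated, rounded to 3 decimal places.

IRF2/GAPDH (undifferentiated) = 28327 / 13902 = 2.0376
IRF2/GAPDH (differentiated) = 611782 / 19058 = 32.101
Fold change = 32.101 / 2.0376 = 15.7542
log2(15.7542) = 3.9777

3.978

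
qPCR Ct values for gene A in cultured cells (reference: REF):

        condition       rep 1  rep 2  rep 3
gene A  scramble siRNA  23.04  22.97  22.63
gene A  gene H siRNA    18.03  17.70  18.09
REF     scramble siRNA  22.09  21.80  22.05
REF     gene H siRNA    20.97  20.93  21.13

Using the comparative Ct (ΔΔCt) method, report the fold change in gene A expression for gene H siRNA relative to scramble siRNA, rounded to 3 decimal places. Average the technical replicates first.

Mean Ct: gene A scramble siRNA 22.880; gene A gene H siRNA 17.940; REF scramble siRNA 21.980; REF gene H siRNA 21.010
ΔCt(scramble siRNA) = 22.880 − 21.980 = 0.900
ΔCt(gene H siRNA) = 17.940 − 21.010 = -3.070
ΔΔCt = -3.070 − 0.900 = -3.970
Fold change = 2^(−(-3.970)) = 2^3.970 = 15.6707

15.671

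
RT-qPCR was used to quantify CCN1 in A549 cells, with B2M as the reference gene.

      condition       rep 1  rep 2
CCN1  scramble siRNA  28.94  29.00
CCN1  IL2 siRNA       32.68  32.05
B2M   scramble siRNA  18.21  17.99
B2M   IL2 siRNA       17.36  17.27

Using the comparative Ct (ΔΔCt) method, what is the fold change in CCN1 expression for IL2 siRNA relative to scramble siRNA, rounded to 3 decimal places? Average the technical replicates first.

Mean Ct: CCN1 scramble siRNA 28.970; CCN1 IL2 siRNA 32.365; B2M scramble siRNA 18.100; B2M IL2 siRNA 17.315
ΔCt(scramble siRNA) = 28.970 − 18.100 = 10.870
ΔCt(IL2 siRNA) = 32.365 − 17.315 = 15.050
ΔΔCt = 15.050 − 10.870 = 4.180
Fold change = 2^(−4.180) = 0.0552

0.055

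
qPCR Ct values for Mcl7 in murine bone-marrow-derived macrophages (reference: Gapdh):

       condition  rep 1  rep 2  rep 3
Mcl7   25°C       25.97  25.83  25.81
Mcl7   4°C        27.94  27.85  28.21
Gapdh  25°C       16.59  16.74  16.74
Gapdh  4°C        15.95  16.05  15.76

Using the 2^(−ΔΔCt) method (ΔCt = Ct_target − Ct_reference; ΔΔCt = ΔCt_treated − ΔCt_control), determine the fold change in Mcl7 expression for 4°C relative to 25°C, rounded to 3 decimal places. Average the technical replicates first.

0.134

Mean Ct: Mcl7 25°C 25.870; Mcl7 4°C 28.000; Gapdh 25°C 16.690; Gapdh 4°C 15.920
ΔCt(25°C) = 25.870 − 16.690 = 9.180
ΔCt(4°C) = 28.000 − 15.920 = 12.080
ΔΔCt = 12.080 − 9.180 = 2.900
Fold change = 2^(−2.900) = 0.1340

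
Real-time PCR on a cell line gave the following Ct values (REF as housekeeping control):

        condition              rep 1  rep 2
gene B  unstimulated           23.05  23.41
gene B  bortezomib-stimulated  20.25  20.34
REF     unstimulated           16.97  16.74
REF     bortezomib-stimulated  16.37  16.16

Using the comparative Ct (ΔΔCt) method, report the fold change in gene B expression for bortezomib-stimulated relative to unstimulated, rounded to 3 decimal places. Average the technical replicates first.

5.081

Mean Ct: gene B unstimulated 23.230; gene B bortezomib-stimulated 20.295; REF unstimulated 16.855; REF bortezomib-stimulated 16.265
ΔCt(unstimulated) = 23.230 − 16.855 = 6.375
ΔCt(bortezomib-stimulated) = 20.295 − 16.265 = 4.030
ΔΔCt = 4.030 − 6.375 = -2.345
Fold change = 2^(−(-2.345)) = 2^2.345 = 5.0806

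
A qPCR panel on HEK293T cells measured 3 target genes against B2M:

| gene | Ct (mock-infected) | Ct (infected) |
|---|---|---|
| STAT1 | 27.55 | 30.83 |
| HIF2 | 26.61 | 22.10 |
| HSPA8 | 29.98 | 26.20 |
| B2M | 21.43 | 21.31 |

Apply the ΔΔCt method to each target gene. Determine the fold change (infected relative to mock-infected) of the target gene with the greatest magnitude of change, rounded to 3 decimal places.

20.966

STAT1: ΔΔCt = (30.83−21.31) − (27.55−21.43) = 9.52 − 6.12 = 3.40; fold change = 2^-3.40 = 0.095
HIF2: ΔΔCt = (22.10−21.31) − (26.61−21.43) = 0.79 − 5.18 = -4.39; fold change = 2^4.39 = 20.966
HSPA8: ΔΔCt = (26.20−21.31) − (29.98−21.43) = 4.89 − 8.55 = -3.66; fold change = 2^3.66 = 12.641
HIF2 has the largest |ΔΔCt| = 4.39.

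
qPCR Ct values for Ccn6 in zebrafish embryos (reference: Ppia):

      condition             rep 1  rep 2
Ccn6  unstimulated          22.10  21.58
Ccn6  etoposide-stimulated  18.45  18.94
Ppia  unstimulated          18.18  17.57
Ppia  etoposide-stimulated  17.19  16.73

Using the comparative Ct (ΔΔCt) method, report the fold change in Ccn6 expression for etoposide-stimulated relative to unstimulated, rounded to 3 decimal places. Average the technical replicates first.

Mean Ct: Ccn6 unstimulated 21.840; Ccn6 etoposide-stimulated 18.695; Ppia unstimulated 17.875; Ppia etoposide-stimulated 16.960
ΔCt(unstimulated) = 21.840 − 17.875 = 3.965
ΔCt(etoposide-stimulated) = 18.695 − 16.960 = 1.735
ΔΔCt = 1.735 − 3.965 = -2.230
Fold change = 2^(−(-2.230)) = 2^2.230 = 4.6913

4.691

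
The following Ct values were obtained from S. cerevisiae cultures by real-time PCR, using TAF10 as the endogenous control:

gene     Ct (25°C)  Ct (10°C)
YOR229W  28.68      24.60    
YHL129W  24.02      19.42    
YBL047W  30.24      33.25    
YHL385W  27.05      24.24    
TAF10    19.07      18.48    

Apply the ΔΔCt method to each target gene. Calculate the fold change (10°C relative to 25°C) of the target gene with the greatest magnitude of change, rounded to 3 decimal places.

16.111

YOR229W: ΔΔCt = (24.60−18.48) − (28.68−19.07) = 6.12 − 9.61 = -3.49; fold change = 2^3.49 = 11.236
YHL129W: ΔΔCt = (19.42−18.48) − (24.02−19.07) = 0.94 − 4.95 = -4.01; fold change = 2^4.01 = 16.111
YBL047W: ΔΔCt = (33.25−18.48) − (30.24−19.07) = 14.77 − 11.17 = 3.60; fold change = 2^-3.60 = 0.082
YHL385W: ΔΔCt = (24.24−18.48) − (27.05−19.07) = 5.76 − 7.98 = -2.22; fold change = 2^2.22 = 4.659
YHL129W has the largest |ΔΔCt| = 4.01.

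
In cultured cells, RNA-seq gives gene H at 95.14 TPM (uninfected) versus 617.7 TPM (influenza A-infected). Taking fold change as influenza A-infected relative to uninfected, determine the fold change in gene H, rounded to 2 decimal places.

Fold change = 617.7 / 95.14 = 6.493
gene H is upregulated.

6.49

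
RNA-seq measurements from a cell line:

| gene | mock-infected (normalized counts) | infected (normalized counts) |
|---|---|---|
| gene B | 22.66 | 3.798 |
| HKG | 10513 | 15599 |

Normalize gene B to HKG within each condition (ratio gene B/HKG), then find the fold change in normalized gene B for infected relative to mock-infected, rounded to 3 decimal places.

0.113

gene B/HKG (mock-infected) = 22.66 / 10513 = 0.0021554
gene B/HKG (infected) = 3.798 / 15599 = 0.00024348
Fold change = 0.00024348 / 0.0021554 = 0.1130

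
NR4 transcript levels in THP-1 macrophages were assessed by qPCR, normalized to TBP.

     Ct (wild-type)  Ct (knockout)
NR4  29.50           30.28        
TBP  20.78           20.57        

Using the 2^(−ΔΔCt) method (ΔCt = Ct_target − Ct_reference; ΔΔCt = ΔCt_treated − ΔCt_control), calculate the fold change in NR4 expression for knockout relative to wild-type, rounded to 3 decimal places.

ΔCt(wild-type) = 29.500 − 20.780 = 8.720
ΔCt(knockout) = 30.280 − 20.570 = 9.710
ΔΔCt = 9.710 − 8.720 = 0.990
Fold change = 2^(−0.990) = 0.5035

0.503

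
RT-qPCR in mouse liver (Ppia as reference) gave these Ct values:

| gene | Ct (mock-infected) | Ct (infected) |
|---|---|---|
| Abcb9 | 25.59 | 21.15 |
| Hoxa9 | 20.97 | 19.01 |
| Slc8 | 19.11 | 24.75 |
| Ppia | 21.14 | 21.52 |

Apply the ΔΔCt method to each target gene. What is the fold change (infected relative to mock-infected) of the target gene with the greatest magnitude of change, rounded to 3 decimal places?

Abcb9: ΔΔCt = (21.15−21.52) − (25.59−21.14) = -0.37 − 4.45 = -4.82; fold change = 2^4.82 = 28.246
Hoxa9: ΔΔCt = (19.01−21.52) − (20.97−21.14) = -2.51 − (-0.17) = -2.34; fold change = 2^2.34 = 5.063
Slc8: ΔΔCt = (24.75−21.52) − (19.11−21.14) = 3.23 − (-2.03) = 5.26; fold change = 2^-5.26 = 0.026
Slc8 has the largest |ΔΔCt| = 5.26.

0.026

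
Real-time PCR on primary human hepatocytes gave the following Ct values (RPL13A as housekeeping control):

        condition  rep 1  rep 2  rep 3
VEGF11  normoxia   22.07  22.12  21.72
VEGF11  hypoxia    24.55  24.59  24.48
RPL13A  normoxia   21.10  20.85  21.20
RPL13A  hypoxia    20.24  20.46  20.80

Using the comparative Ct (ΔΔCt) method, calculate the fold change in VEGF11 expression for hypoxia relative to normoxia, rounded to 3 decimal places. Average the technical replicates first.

Mean Ct: VEGF11 normoxia 21.970; VEGF11 hypoxia 24.540; RPL13A normoxia 21.050; RPL13A hypoxia 20.500
ΔCt(normoxia) = 21.970 − 21.050 = 0.920
ΔCt(hypoxia) = 24.540 − 20.500 = 4.040
ΔΔCt = 4.040 − 0.920 = 3.120
Fold change = 2^(−3.120) = 0.1150

0.115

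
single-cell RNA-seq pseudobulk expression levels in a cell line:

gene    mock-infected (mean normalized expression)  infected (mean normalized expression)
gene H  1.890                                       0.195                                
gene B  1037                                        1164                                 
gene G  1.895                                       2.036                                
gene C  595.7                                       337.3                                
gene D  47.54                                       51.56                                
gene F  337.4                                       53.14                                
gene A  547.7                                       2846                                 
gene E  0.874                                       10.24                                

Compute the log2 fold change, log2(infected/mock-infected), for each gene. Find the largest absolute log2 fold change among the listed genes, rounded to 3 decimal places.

log2(0.195/1.890) = -3.277  (gene H)
log2(1164/1037) = 0.167  (gene B)
log2(2.036/1.895) = 0.104  (gene G)
log2(337.3/595.7) = -0.821  (gene C)
log2(51.56/47.54) = 0.117  (gene D)
log2(53.14/337.4) = -2.667  (gene F)
log2(2846/547.7) = 2.377  (gene A)
log2(10.24/0.874) = 3.550  (gene E)
The largest magnitude belongs to gene E.

3.550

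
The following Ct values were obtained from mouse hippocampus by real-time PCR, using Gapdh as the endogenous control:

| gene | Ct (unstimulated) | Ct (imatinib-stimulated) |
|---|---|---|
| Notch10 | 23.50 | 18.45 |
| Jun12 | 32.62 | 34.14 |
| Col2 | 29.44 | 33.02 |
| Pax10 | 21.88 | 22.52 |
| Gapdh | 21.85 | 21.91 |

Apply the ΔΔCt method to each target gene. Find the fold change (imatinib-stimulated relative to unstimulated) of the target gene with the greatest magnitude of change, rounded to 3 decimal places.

Notch10: ΔΔCt = (18.45−21.91) − (23.50−21.85) = -3.46 − 1.65 = -5.11; fold change = 2^5.11 = 34.535
Jun12: ΔΔCt = (34.14−21.91) − (32.62−21.85) = 12.23 − 10.77 = 1.46; fold change = 2^-1.46 = 0.363
Col2: ΔΔCt = (33.02−21.91) − (29.44−21.85) = 11.11 − 7.59 = 3.52; fold change = 2^-3.52 = 0.087
Pax10: ΔΔCt = (22.52−21.91) − (21.88−21.85) = 0.61 − 0.03 = 0.58; fold change = 2^-0.58 = 0.669
Notch10 has the largest |ΔΔCt| = 5.11.

34.535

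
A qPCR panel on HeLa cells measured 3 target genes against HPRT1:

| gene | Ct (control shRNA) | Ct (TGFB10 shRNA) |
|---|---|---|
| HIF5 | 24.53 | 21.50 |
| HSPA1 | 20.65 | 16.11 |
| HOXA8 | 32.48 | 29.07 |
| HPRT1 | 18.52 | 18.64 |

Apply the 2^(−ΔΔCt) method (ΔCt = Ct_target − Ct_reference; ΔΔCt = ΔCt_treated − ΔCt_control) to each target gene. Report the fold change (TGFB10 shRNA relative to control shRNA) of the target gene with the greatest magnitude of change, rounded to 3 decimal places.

25.281

HIF5: ΔΔCt = (21.50−18.64) − (24.53−18.52) = 2.86 − 6.01 = -3.15; fold change = 2^3.15 = 8.877
HSPA1: ΔΔCt = (16.11−18.64) − (20.65−18.52) = -2.53 − 2.13 = -4.66; fold change = 2^4.66 = 25.281
HOXA8: ΔΔCt = (29.07−18.64) − (32.48−18.52) = 10.43 − 13.96 = -3.53; fold change = 2^3.53 = 11.551
HSPA1 has the largest |ΔΔCt| = 4.66.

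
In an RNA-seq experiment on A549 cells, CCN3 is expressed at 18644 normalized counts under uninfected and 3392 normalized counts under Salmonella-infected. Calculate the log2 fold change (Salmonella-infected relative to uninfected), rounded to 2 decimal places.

Fold change = 3392 / 18644 = 0.1819
log2(0.1819) = -2.459

-2.46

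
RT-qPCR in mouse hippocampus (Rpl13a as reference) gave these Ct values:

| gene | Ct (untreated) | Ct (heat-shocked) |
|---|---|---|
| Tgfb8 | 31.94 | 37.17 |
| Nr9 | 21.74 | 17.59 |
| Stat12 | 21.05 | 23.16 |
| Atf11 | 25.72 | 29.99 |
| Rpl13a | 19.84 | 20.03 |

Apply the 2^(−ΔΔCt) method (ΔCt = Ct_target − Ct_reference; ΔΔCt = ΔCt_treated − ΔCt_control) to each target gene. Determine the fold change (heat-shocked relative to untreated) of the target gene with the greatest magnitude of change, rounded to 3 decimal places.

Tgfb8: ΔΔCt = (37.17−20.03) − (31.94−19.84) = 17.14 − 12.10 = 5.04; fold change = 2^-5.04 = 0.030
Nr9: ΔΔCt = (17.59−20.03) − (21.74−19.84) = -2.44 − 1.90 = -4.34; fold change = 2^4.34 = 20.252
Stat12: ΔΔCt = (23.16−20.03) − (21.05−19.84) = 3.13 − 1.21 = 1.92; fold change = 2^-1.92 = 0.264
Atf11: ΔΔCt = (29.99−20.03) − (25.72−19.84) = 9.96 − 5.88 = 4.08; fold change = 2^-4.08 = 0.059
Tgfb8 has the largest |ΔΔCt| = 5.04.

0.030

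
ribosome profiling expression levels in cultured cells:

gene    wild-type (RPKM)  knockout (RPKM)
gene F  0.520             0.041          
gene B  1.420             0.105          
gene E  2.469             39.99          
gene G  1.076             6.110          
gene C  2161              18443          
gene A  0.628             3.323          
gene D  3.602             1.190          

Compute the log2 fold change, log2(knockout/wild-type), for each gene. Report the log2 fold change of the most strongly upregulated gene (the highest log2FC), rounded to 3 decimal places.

4.018

log2(0.041/0.520) = -3.665  (gene F)
log2(0.105/1.420) = -3.757  (gene B)
log2(39.99/2.469) = 4.018  (gene E)
log2(6.110/1.076) = 2.505  (gene G)
log2(18443/2161) = 3.093  (gene C)
log2(3.323/0.628) = 2.404  (gene A)
log2(1.190/3.602) = -1.598  (gene D)
gene E is most strongly upregulated.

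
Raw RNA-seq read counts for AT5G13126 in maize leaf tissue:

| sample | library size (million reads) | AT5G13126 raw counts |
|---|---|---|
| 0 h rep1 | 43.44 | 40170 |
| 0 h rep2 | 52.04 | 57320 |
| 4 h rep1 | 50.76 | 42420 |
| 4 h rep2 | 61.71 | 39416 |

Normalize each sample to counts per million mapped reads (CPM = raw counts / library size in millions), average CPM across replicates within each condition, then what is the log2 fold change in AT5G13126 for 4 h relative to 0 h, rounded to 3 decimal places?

CPM(0 h rep1) = 40170 / 43.44 = 924.7238
CPM(0 h rep2) = 57320 / 52.04 = 1101.4604
CPM(4 h rep1) = 42420 / 50.76 = 835.6974
CPM(4 h rep2) = 39416 / 61.71 = 638.7295
mean CPM(0 h) = 1013.0921; mean CPM(4 h) = 737.2135
Fold change = 737.2135 / 1013.0921 = 0.72769
log2(0.72769) = -0.4586

-0.459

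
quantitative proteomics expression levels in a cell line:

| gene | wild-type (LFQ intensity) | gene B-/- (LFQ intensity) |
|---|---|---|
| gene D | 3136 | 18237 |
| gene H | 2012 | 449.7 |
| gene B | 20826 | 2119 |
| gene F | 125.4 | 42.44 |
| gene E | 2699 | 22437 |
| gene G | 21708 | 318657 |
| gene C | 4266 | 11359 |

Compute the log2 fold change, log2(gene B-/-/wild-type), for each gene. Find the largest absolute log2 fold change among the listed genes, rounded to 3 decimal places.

log2(18237/3136) = 2.540  (gene D)
log2(449.7/2012) = -2.162  (gene H)
log2(2119/20826) = -3.297  (gene B)
log2(42.44/125.4) = -1.563  (gene F)
log2(22437/2699) = 3.055  (gene E)
log2(318657/21708) = 3.876  (gene G)
log2(11359/4266) = 1.413  (gene C)
The largest magnitude belongs to gene G.

3.876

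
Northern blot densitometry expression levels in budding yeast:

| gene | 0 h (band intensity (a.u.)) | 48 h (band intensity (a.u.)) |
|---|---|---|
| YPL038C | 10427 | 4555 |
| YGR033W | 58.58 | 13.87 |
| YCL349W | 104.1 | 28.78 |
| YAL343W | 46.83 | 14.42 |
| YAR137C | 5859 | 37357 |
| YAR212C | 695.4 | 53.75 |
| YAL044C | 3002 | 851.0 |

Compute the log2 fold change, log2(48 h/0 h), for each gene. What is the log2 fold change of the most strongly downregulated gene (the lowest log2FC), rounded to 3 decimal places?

-3.694

log2(4555/10427) = -1.195  (YPL038C)
log2(13.87/58.58) = -2.078  (YGR033W)
log2(28.78/104.1) = -1.855  (YCL349W)
log2(14.42/46.83) = -1.699  (YAL343W)
log2(37357/5859) = 2.673  (YAR137C)
log2(53.75/695.4) = -3.694  (YAR212C)
log2(851.0/3002) = -1.819  (YAL044C)
YAR212C is most strongly downregulated.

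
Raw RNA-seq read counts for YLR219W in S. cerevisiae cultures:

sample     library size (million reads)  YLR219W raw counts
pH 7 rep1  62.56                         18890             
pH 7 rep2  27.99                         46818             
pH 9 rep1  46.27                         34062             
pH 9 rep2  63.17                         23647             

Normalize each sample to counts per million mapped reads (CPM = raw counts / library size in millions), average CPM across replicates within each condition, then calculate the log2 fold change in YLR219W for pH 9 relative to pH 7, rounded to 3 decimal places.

-0.830

CPM(pH 7 rep1) = 18890 / 62.56 = 301.9501
CPM(pH 7 rep2) = 46818 / 27.99 = 1672.6688
CPM(pH 9 rep1) = 34062 / 46.27 = 736.1573
CPM(pH 9 rep2) = 23647 / 63.17 = 374.3391
mean CPM(pH 7) = 987.3095; mean CPM(pH 9) = 555.2482
Fold change = 555.2482 / 987.3095 = 0.56239
log2(0.56239) = -0.8304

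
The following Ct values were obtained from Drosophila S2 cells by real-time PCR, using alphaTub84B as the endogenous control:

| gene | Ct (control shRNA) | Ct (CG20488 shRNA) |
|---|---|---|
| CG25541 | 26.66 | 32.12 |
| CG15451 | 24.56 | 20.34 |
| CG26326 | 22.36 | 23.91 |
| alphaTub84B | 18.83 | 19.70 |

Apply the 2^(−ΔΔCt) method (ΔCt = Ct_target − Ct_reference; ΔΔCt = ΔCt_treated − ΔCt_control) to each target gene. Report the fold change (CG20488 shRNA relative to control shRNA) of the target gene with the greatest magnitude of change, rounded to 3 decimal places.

CG25541: ΔΔCt = (32.12−19.70) − (26.66−18.83) = 12.42 − 7.83 = 4.59; fold change = 2^-4.59 = 0.042
CG15451: ΔΔCt = (20.34−19.70) − (24.56−18.83) = 0.64 − 5.73 = -5.09; fold change = 2^5.09 = 34.060
CG26326: ΔΔCt = (23.91−19.70) − (22.36−18.83) = 4.21 − 3.53 = 0.68; fold change = 2^-0.68 = 0.624
CG15451 has the largest |ΔΔCt| = 5.09.

34.060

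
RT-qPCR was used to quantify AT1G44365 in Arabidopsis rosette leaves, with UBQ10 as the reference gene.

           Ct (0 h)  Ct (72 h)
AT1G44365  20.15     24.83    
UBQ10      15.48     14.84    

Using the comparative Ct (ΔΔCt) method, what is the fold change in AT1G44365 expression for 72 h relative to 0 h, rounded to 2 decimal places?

0.03

ΔCt(0 h) = 20.150 − 15.480 = 4.670
ΔCt(72 h) = 24.830 − 14.840 = 9.990
ΔΔCt = 9.990 − 4.670 = 5.320
Fold change = 2^(−5.320) = 0.025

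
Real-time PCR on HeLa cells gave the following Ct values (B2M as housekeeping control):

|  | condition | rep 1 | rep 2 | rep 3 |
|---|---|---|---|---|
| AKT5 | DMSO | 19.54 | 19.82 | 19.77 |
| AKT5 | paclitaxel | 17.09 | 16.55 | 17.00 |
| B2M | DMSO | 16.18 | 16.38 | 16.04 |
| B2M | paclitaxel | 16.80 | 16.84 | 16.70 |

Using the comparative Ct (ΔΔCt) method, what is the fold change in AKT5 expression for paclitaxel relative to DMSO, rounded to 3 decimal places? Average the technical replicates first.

10.629

Mean Ct: AKT5 DMSO 19.710; AKT5 paclitaxel 16.880; B2M DMSO 16.200; B2M paclitaxel 16.780
ΔCt(DMSO) = 19.710 − 16.200 = 3.510
ΔCt(paclitaxel) = 16.880 − 16.780 = 0.100
ΔΔCt = 0.100 − 3.510 = -3.410
Fold change = 2^(−(-3.410)) = 2^3.410 = 10.6295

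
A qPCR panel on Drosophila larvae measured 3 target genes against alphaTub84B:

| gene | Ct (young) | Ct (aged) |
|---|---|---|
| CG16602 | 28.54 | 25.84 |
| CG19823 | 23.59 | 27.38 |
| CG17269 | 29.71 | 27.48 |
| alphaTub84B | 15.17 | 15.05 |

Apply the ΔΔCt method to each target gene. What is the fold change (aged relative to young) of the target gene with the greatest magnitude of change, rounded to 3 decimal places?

0.067

CG16602: ΔΔCt = (25.84−15.05) − (28.54−15.17) = 10.79 − 13.37 = -2.58; fold change = 2^2.58 = 5.979
CG19823: ΔΔCt = (27.38−15.05) − (23.59−15.17) = 12.33 − 8.42 = 3.91; fold change = 2^-3.91 = 0.067
CG17269: ΔΔCt = (27.48−15.05) − (29.71−15.17) = 12.43 − 14.54 = -2.11; fold change = 2^2.11 = 4.317
CG19823 has the largest |ΔΔCt| = 3.91.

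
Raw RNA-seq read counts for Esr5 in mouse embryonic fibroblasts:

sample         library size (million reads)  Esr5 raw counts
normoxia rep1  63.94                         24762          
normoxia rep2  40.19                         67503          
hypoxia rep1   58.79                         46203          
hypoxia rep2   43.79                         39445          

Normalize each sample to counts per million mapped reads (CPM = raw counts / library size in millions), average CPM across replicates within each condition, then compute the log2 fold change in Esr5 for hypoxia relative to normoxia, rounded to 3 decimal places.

-0.293

CPM(normoxia rep1) = 24762 / 63.94 = 387.2693
CPM(normoxia rep2) = 67503 / 40.19 = 1679.5969
CPM(hypoxia rep1) = 46203 / 58.79 = 785.8990
CPM(hypoxia rep2) = 39445 / 43.79 = 900.7764
mean CPM(normoxia) = 1033.4331; mean CPM(hypoxia) = 843.3377
Fold change = 843.3377 / 1033.4331 = 0.81605
log2(0.81605) = -0.2933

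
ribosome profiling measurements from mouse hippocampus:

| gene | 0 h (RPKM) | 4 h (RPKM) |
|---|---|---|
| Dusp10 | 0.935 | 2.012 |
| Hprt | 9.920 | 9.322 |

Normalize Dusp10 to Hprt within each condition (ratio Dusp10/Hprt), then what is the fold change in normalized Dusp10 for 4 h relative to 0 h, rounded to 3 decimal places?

Dusp10/Hprt (0 h) = 0.935 / 9.920 = 0.094254
Dusp10/Hprt (4 h) = 2.012 / 9.322 = 0.21583
Fold change = 0.21583 / 0.094254 = 2.2899

2.290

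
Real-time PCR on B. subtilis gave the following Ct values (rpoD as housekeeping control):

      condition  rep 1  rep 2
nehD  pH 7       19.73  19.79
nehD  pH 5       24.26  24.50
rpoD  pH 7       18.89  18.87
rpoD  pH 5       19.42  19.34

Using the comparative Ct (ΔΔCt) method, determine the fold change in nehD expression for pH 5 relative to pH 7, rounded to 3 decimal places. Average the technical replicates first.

Mean Ct: nehD pH 7 19.760; nehD pH 5 24.380; rpoD pH 7 18.880; rpoD pH 5 19.380
ΔCt(pH 7) = 19.760 − 18.880 = 0.880
ΔCt(pH 5) = 24.380 − 19.380 = 5.000
ΔΔCt = 5.000 − 0.880 = 4.120
Fold change = 2^(−4.120) = 0.0575

0.058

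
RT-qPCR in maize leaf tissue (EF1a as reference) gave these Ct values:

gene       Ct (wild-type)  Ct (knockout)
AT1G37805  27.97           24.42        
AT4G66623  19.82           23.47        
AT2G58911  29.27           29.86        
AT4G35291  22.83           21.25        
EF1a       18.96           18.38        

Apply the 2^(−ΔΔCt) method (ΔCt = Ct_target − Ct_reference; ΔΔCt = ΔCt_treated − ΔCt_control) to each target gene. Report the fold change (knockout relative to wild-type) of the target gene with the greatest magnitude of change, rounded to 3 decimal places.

0.053

AT1G37805: ΔΔCt = (24.42−18.38) − (27.97−18.96) = 6.04 − 9.01 = -2.97; fold change = 2^2.97 = 7.835
AT4G66623: ΔΔCt = (23.47−18.38) − (19.82−18.96) = 5.09 − 0.86 = 4.23; fold change = 2^-4.23 = 0.053
AT2G58911: ΔΔCt = (29.86−18.38) − (29.27−18.96) = 11.48 − 10.31 = 1.17; fold change = 2^-1.17 = 0.444
AT4G35291: ΔΔCt = (21.25−18.38) − (22.83−18.96) = 2.87 − 3.87 = -1.00; fold change = 2^1.00 = 2.000
AT4G66623 has the largest |ΔΔCt| = 4.23.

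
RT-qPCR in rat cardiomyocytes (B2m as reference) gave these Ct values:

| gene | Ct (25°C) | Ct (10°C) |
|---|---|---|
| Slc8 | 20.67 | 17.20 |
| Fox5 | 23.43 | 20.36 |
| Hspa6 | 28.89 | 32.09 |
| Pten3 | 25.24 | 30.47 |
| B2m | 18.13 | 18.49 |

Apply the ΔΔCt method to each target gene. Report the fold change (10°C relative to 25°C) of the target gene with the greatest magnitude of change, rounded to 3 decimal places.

Slc8: ΔΔCt = (17.20−18.49) − (20.67−18.13) = -1.29 − 2.54 = -3.83; fold change = 2^3.83 = 14.221
Fox5: ΔΔCt = (20.36−18.49) − (23.43−18.13) = 1.87 − 5.30 = -3.43; fold change = 2^3.43 = 10.778
Hspa6: ΔΔCt = (32.09−18.49) − (28.89−18.13) = 13.60 − 10.76 = 2.84; fold change = 2^-2.84 = 0.140
Pten3: ΔΔCt = (30.47−18.49) − (25.24−18.13) = 11.98 − 7.11 = 4.87; fold change = 2^-4.87 = 0.034
Pten3 has the largest |ΔΔCt| = 4.87.

0.034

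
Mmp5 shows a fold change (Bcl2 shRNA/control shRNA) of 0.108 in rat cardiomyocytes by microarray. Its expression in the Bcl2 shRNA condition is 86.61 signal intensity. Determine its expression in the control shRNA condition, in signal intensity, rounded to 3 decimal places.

801.944

control shRNA expression = 86.61 / 0.108 = 801.944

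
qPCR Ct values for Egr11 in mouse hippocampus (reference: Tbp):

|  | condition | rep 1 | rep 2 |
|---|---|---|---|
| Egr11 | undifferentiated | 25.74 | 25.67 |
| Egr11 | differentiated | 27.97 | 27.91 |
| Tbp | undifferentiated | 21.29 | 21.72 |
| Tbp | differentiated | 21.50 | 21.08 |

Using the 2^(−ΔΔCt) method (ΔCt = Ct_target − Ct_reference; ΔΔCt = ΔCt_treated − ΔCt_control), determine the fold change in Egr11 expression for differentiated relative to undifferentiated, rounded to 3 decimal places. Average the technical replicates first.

0.183

Mean Ct: Egr11 undifferentiated 25.705; Egr11 differentiated 27.940; Tbp undifferentiated 21.505; Tbp differentiated 21.290
ΔCt(undifferentiated) = 25.705 − 21.505 = 4.200
ΔCt(differentiated) = 27.940 − 21.290 = 6.650
ΔΔCt = 6.650 − 4.200 = 2.450
Fold change = 2^(−2.450) = 0.1830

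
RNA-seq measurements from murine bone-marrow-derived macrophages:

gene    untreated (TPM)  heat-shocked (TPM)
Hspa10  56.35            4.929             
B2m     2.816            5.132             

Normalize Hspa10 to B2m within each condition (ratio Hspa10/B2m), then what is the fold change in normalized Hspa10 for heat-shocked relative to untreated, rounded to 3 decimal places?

Hspa10/B2m (untreated) = 56.35 / 2.816 = 20.011
Hspa10/B2m (heat-shocked) = 4.929 / 5.132 = 0.96044
Fold change = 0.96044 / 20.011 = 0.0480

0.048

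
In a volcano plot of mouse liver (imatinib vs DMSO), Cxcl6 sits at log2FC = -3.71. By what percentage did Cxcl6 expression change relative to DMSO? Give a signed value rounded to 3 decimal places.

-92.358%

Fold change = 2^(-3.71) = 0.0764
Percent change = (FC − 1) × 100% = (0.0764 − 1) × 100 = -92.358%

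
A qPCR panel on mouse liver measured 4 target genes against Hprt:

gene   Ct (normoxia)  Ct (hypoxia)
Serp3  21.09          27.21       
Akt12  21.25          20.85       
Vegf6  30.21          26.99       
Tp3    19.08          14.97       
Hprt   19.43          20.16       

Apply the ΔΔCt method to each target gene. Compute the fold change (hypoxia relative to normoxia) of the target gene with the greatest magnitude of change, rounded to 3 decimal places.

Serp3: ΔΔCt = (27.21−20.16) − (21.09−19.43) = 7.05 − 1.66 = 5.39; fold change = 2^-5.39 = 0.024
Akt12: ΔΔCt = (20.85−20.16) − (21.25−19.43) = 0.69 − 1.82 = -1.13; fold change = 2^1.13 = 2.189
Vegf6: ΔΔCt = (26.99−20.16) − (30.21−19.43) = 6.83 − 10.78 = -3.95; fold change = 2^3.95 = 15.455
Tp3: ΔΔCt = (14.97−20.16) − (19.08−19.43) = -5.19 − (-0.35) = -4.84; fold change = 2^4.84 = 28.641
Serp3 has the largest |ΔΔCt| = 5.39.

0.024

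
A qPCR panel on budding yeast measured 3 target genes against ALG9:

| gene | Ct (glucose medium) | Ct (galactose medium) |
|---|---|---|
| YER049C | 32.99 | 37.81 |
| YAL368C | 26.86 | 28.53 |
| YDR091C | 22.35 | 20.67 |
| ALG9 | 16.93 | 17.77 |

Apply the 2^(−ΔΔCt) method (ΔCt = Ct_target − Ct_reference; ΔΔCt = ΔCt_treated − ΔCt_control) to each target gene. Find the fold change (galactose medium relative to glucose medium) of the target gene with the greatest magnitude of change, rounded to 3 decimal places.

YER049C: ΔΔCt = (37.81−17.77) − (32.99−16.93) = 20.04 − 16.06 = 3.98; fold change = 2^-3.98 = 0.063
YAL368C: ΔΔCt = (28.53−17.77) − (26.86−16.93) = 10.76 − 9.93 = 0.83; fold change = 2^-0.83 = 0.563
YDR091C: ΔΔCt = (20.67−17.77) − (22.35−16.93) = 2.90 − 5.42 = -2.52; fold change = 2^2.52 = 5.736
YER049C has the largest |ΔΔCt| = 3.98.

0.063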